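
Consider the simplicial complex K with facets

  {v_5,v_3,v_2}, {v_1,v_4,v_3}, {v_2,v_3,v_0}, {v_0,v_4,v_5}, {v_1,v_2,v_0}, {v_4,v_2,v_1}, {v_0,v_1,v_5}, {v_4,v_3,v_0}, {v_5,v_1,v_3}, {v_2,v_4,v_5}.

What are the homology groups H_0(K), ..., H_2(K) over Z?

H_0 ≅ Z,  H_1 ≅ Z/2,  H_2 = 0.

K has 6 vertices, 15 edges, 10 triangles.
rank ∂_0 = 0, rank ∂_1 = 5 ⇒ b_0 = 6 − 0 − 5 = 1; all invariant factors of ∂_1 are 1 so no torsion. So H_0 = Z.
rank ∂_1 = 5, rank ∂_2 = 10 ⇒ b_1 = 15 − 5 − 10 = 0; ∂_2 has invariant factor(s) [2] giving torsion. So H_1 = Z/2.
rank ∂_2 = 10, rank ∂_3 = 0 ⇒ b_2 = 10 − 10 − 0 = 0. So H_2 = 0.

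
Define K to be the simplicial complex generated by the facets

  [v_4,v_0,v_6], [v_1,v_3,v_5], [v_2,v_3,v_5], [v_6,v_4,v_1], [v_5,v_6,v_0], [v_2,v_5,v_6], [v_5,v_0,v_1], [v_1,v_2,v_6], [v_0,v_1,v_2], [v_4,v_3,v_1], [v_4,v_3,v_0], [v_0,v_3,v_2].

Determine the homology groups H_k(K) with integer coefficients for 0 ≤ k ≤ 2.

Take the total order v_0 < v_1 < v_2 < v_3 < v_4 < v_5 < v_6 on the vertex set. Then K (dimension 2) consists of the simplices:

  0-simplices (7): [v_0], [v_1], [v_2], [v_3], [v_4], [v_5], [v_6]
  1-simplices (18): (18 of them)
  2-simplices (12): (12 of them)

so the chain groups are C_0 ≅ Z^7, C_1 ≅ Z^18, C_2 ≅ Z^12.

Boundary ∂_1: C_1 → C_0 is given by ∂[p,q] = [q] − [p]. For instance
  ∂[v_0,v_1] = [v_1] − [v_0].
The resulting 7×18 matrix has rank 6, and its Smith normal form has invariant factors (1,1,1,1,1,1).

Boundary ∂_2: C_2 → C_1 maps a triangle to the signed sum of its edges. For instance
  ∂[v_1,v_2,v_6] = [v_2,v_6] − [v_1,v_6] + [v_1,v_2],
  ∂[v_0,v_1,v_5] = [v_1,v_5] − [v_0,v_5] + [v_0,v_1].
The resulting 18×12 matrix has rank 12, and its Smith normal form has invariant factors (1,1,1,1,1,1,1,1,1,1,1,2).

Reading off H_k = ker ∂_k / im ∂_{k+1}:

  H_0: rank C_0 − rank ∂_1 = 7 − 6 = 1, and the invariant factors of ∂_1 are all 1, so H_0 = Z.
  H_1: rank ker ∂_1 − rank ∂_2 = (18 − 6) − 12 = 0, and ∂_2 has invariant factor 2 > 1, so H_1 = Z/2.
  H_2: rank ker ∂_2 − rank ∂_3 = (12 − 12) − 0 = 0, and there is no ∂_3, so H_2 = 0.

As a check, the Euler characteristic is 7 − 18 + 12 = 1, which agrees with 1 − 0 + 0 = 1.
(K is a triangulation of the real projective plane RP^2.)

H_0 = Z,  H_1 = Z/2,  H_2 = 0.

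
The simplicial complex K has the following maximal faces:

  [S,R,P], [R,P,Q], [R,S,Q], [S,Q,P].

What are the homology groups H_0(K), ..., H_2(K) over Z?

Fix the vertex order P < Q < R < S and write every simplex with vertices in increasing order. Then dim K = 2 and the simplices of K are:

  0-simplices (4): P, Q, R, S
  1-simplices (6): PQ, PR, PS, QR, QS, RS
  2-simplices (4): PQR, PQS, PRS, QRS

Hence C_0 ≅ Z^4, C_1 ≅ Z^6, C_2 ≅ Z^4.

Boundary ∂_1: C_1 → C_0 is given by ∂[p,q] = [q] − [p]. For instance
  ∂PQ = Q − P.
The resulting 4×6 matrix has rank 3, and its Smith normal form has invariant factors (1,1,1).

∂_2: C_2 → C_1 maps a triangle to the signed sum of its edges. For instance
  ∂PRS = RS − PS + PR,
  ∂PQS = QS − PS + PQ.
The 6×4 boundary matrix has rank 3 and Smith normal form diag(1,1,1).

Reading off H_k = ker ∂_k / im ∂_{k+1}:

  H_0: rank C_0 − rank ∂_1 = 4 − 3 = 1, and the invariant factors of ∂_1 are all 1, so H_0 ≅ Z.
  H_1: rank ker ∂_1 − rank ∂_2 = (6 − 3) − 3 = 0, and the invariant factors of ∂_2 are all 1, so H_1 ≅ 0.
  H_2: rank ker ∂_2 − rank ∂_3 = (4 − 3) − 0 = 1, and there is no ∂_3, so H_2 ≅ Z.

(K is a triangulation of the 2-sphere S^2.)

H_0 ≅ Z,  H_1 = 0,  H_2 ≅ Z.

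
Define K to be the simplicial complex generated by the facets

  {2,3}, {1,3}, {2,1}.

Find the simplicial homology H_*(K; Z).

We work with the vertex ordering 1 < 2 < 3. The simplices of K, each written with vertices in increasing order, are:

  0-simplices (3): [1], [2], [3]
  1-simplices (3): [1,2], [1,3], [2,3]

giving chain groups C_0 ≅ Z^3, C_1 ≅ Z^3.

The boundary map ∂_1: C_1 → C_0 maps an edge to its endpoints' difference, ∂[p,q] = q − p.
As a 3×3 matrix over Z this has rank 2, with invariant factors (1,1).

From H_k ≅ ker(∂_k) / im(∂_{k+1}) we obtain:

  H_0: rank C_0 − rank ∂_1 = 3 − 2 = 1, and the invariant factors of ∂_1 are all 1, so H_0 = Z.
  H_1: rank ker ∂_1 − rank ∂_2 = (3 − 2) − 0 = 1, and there is no ∂_2, so H_1 = Z.

H_0 ≅ Z,  H_1 ≅ Z.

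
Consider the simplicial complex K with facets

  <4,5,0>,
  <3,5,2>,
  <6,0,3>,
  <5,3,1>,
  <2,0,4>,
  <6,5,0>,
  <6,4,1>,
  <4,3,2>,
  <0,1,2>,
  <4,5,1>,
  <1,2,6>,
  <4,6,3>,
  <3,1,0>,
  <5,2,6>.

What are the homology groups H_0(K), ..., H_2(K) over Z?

H_0 ≅ Z,  H_1 ≅ Z^2,  H_2 ≅ Z.

Take the total order 0 < 1 < 2 < 3 < 4 < 5 < 6 on the vertex set. Then K (dimension 2) consists of the simplices:

  0-simplices (7): [0], [1], [2], [3], [4], [5], [6]
  1-simplices (21): [0,1], [0,2], [0,3], [0,4], [0,5], [0,6], [1,2], [1,3], [1,4], [1,5], [1,6], [2,3], [2,4], [2,5], [2,6], [3,4], [3,5], [3,6], [4,5], [4,6], [5,6]
  2-simplices (14): [0,1,2], [0,1,3], [0,2,4], [0,3,6], [0,4,5], [0,5,6], [1,2,6], [1,3,5], [1,4,5], [1,4,6], [2,3,4], [2,3,5], [2,5,6], [3,4,6]

so the chain groups are C_0 ≅ Z^7, C_1 ≅ Z^21, C_2 ≅ Z^14.

The boundary map ∂_1: C_1 → C_0 sends each edge [p,q] (with p < q) to q − p.
As a 7×21 matrix over Z this has rank 6, with invariant factors (1,1,1,1,1,1).

The boundary map ∂_2: C_2 → C_1 acts by ∂[p,q,r] = [q,r] − [p,r] + [p,q]. For instance
  ∂[3,4,6] = [4,6] − [3,6] + [3,4],
  ∂[2,5,6] = [5,6] − [2,6] + [2,5].
The 21×14 boundary matrix has rank 13 and Smith normal form diag(1,1,1,1,1,1,1,1,1,1,1,1,1).

Now H_k = ker ∂_k / im ∂_{k+1}, so:

  H_0: rank C_0 − rank ∂_1 = 7 − 6 = 1, and the invariant factors of ∂_1 are all 1, so H_0 = Z.
  H_1: rank ker ∂_1 − rank ∂_2 = (21 − 6) − 13 = 2, and the invariant factors of ∂_2 are all 1, so H_1 = Z^2.
  H_2: rank ker ∂_2 − rank ∂_3 = (14 − 13) − 0 = 1, and there is no ∂_3, so H_2 = Z.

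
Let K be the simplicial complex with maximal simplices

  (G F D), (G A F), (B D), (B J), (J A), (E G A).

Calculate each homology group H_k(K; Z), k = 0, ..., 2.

Fix the vertex order A < B < D < E < F < G < J and write every simplex with vertices in increasing order. Then dim K = 2 and the simplices of K are:

  0-simplices (7): A, B, D, E, F, G, J
  1-simplices (10): AE, AF, AG, AJ, BD, BJ, DF, DG, EG, FG
  2-simplices (3): AEG, AFG, DFG

so the chain groups are C_0 ≅ Z^7, C_1 ≅ Z^10, C_2 ≅ Z^3.

∂_1: C_1 → C_0 sends each edge [p,q] (with p < q) to q − p.
This gives a 7×10 integer matrix of rank 6; reducing to Smith normal form yields diagonal entries (1,1,1,1,1,1).

Boundary ∂_2: C_2 → C_1 acts by ∂[p,q,r] = [q,r] − [p,r] + [p,q]. For instance
  ∂DFG = FG − DG + DF,
  ∂AFG = FG − AG + AF.
This gives a 10×3 integer matrix of rank 3; reducing to Smith normal form yields diagonal entries (1,1,1).

From H_k ≅ ker(∂_k) / im(∂_{k+1}) we obtain:

  H_0: rank C_0 − rank ∂_1 = 7 − 6 = 1, and the invariant factors of ∂_1 are all 1, so H_0 ≅ Z.
  H_1: rank ker ∂_1 − rank ∂_2 = (10 − 6) − 3 = 1, and the invariant factors of ∂_2 are all 1, so H_1 ≅ Z.
  H_2: rank ker ∂_2 − rank ∂_3 = (3 − 3) − 0 = 0, and there is no ∂_3, so H_2 ≅ 0.

H_0 ≅ Z,  H_1 ≅ Z,  H_2 = 0.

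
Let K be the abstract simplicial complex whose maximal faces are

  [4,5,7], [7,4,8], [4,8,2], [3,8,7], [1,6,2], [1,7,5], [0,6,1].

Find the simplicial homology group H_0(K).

H_0 = Z.

Order the vertices as 0 < 1 < 2 < 3 < 4 < 5 < 6 < 7 < 8. Listing each simplex with vertices in this order, K has dimension 2 with simplices:

  0-simplices (9): [0], [1], [2], [3], [4], [5], [6], [7], [8]
  1-simplices (16): [0,1], [0,6], [1,2], [1,5], [1,6], [1,7], [2,4], [2,6], [2,8], [3,7], [3,8], [4,5], [4,7], [4,8], [5,7], [7,8]
  2-simplices (7): [0,1,6], [1,2,6], [1,5,7], [2,4,8], [3,7,8], [4,5,7], [4,7,8]

giving chain groups C_0 ≅ Z^9, C_1 ≅ Z^16, C_2 ≅ Z^7.

The boundary map ∂_1: C_1 → C_0 is given by ∂[p,q] = [q] − [p]. For instance
  ∂[2,4] = [4] − [2].
As a 9×16 matrix over Z this has rank 8, with invariant factors (1,1,1,1,1,1,1,1).

∂_2: C_2 → C_1 maps a triangle to the signed sum of its edges. For instance
  ∂[1,2,6] = [2,6] − [1,6] + [1,2],
  ∂[4,7,8] = [7,8] − [4,8] + [4,7].
This gives a 16×7 integer matrix of rank 7; reducing to Smith normal form yields diagonal entries (1,1,1,1,1,1,1).

From H_k ≅ ker(∂_k) / im(∂_{k+1}) we obtain:

  H_0: rank C_0 − rank ∂_1 = 9 − 8 = 1, and the invariant factors of ∂_1 are all 1, so H_0 ≅ Z.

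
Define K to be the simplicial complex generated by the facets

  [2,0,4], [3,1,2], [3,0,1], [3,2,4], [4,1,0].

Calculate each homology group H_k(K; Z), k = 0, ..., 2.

K has 5 vertices, 10 edges, 5 triangles.
rank ∂_0 = 0, rank ∂_1 = 4 ⇒ b_0 = 5 − 0 − 4 = 1; all invariant factors of ∂_1 are 1 so no torsion. So H_0 = Z.
rank ∂_1 = 4, rank ∂_2 = 5 ⇒ b_1 = 10 − 4 − 5 = 1; all invariant factors of ∂_2 are 1 so no torsion. So H_1 = Z.
rank ∂_2 = 5, rank ∂_3 = 0 ⇒ b_2 = 5 − 5 − 0 = 0. So H_2 = 0.

H_0 = Z,  H_1 = Z,  H_2 = 0.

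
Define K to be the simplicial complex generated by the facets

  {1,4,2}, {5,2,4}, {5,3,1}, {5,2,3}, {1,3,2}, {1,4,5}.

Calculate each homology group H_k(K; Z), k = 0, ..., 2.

Order the vertices as 1 < 2 < 3 < 4 < 5. Listing each simplex with vertices in this order, K has dimension 2 with simplices:

  0-simplices (5): [1], [2], [3], [4], [5]
  1-simplices (9): [1,2], [1,3], [1,4], [1,5], [2,3], [2,4], [2,5], [3,5], [4,5]
  2-simplices (6): [1,2,3], [1,2,4], [1,3,5], [1,4,5], [2,3,5], [2,4,5]

Hence C_0 ≅ Z^5, C_1 ≅ Z^9, C_2 ≅ Z^6.

Boundary ∂_1: C_1 → C_0 is given by ∂[p,q] = [q] − [p]. For instance
  ∂[2,5] = [5] − [2].
This gives a 5×9 integer matrix of rank 4; reducing to Smith normal form yields diagonal entries (1,1,1,1).

∂_2: C_2 → C_1 maps a triangle to the signed sum of its edges. For instance
  ∂[1,3,5] = [3,5] − [1,5] + [1,3],
  ∂[2,3,5] = [3,5] − [2,5] + [2,3].
As a 9×6 matrix over Z this has rank 5, with invariant factors (1,1,1,1,1).

From H_k ≅ ker(∂_k) / im(∂_{k+1}) we obtain:

  H_0: rank C_0 − rank ∂_1 = 5 − 4 = 1, and the invariant factors of ∂_1 are all 1, so H_0 ≅ Z.
  H_1: rank ker ∂_1 − rank ∂_2 = (9 − 4) − 5 = 0, and the invariant factors of ∂_2 are all 1, so H_1 ≅ 0.
  H_2: rank ker ∂_2 − rank ∂_3 = (6 − 5) − 0 = 1, and there is no ∂_3, so H_2 ≅ Z.

H_0 = Z,  H_1 = 0,  H_2 = Z.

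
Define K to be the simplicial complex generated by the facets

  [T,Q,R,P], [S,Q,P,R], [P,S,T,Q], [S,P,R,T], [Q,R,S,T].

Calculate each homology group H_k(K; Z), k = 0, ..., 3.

H_0 ≅ Z,  H_1 = 0,  H_2 = 0,  H_3 ≅ Z.

Take the total order P < Q < R < S < T on the vertex set. Then K (dimension 3) consists of the simplices:

  0-simplices (5): P, Q, R, S, T
  1-simplices (10): PQ, PR, PS, PT, QR, QS, QT, RS, RT, ST
  2-simplices (10): PQR, PQS, PQT, PRS, PRT, PST, QRS, QRT, QST, RST
  3-simplices (5): PQRS, PQRT, PQST, PRST, QRST

Hence C_0 ≅ Z^5, C_1 ≅ Z^10, C_2 ≅ Z^10, C_3 ≅ Z^5.

The boundary map ∂_1: C_1 → C_0 maps an edge to its endpoints' difference, ∂[p,q] = q − p.
The resulting 5×10 matrix has rank 4, and its Smith normal form has invariant factors (1,1,1,1).

The boundary map ∂_2: C_2 → C_1 acts by ∂[p,q,r] = [q,r] − [p,r] + [p,q]. For instance
  ∂QRS = RS − QS + QR,
  ∂PRT = RT − PT + PR.
The resulting 10×10 matrix has rank 6, and its Smith normal form has invariant factors (1,1,1,1,1,1).

∂_3: C_3 → C_2 sends each 3-simplex σ to the alternating sum Σ_i (−1)^i (σ with its i-th vertex removed). For instance
  ∂PRST = RST − PST + PRT − PRS,
  ∂PQST = QST − PST + PQT − PQS.
This gives a 10×5 integer matrix of rank 4; reducing to Smith normal form yields diagonal entries (1,1,1,1).

From H_k ≅ ker(∂_k) / im(∂_{k+1}) we obtain:

  H_0: rank C_0 − rank ∂_1 = 5 − 4 = 1, and the invariant factors of ∂_1 are all 1, so H_0 = Z.
  H_1: rank ker ∂_1 − rank ∂_2 = (10 − 4) − 6 = 0, and the invariant factors of ∂_2 are all 1, so H_1 = 0.
  H_2: rank ker ∂_2 − rank ∂_3 = (10 − 6) − 4 = 0, and the invariant factors of ∂_3 are all 1, so H_2 = 0.
  H_3: rank ker ∂_3 − rank ∂_4 = (5 − 4) − 0 = 1, and there is no ∂_4, so H_3 = Z.

(K is a triangulation of the 3-sphere S^3.)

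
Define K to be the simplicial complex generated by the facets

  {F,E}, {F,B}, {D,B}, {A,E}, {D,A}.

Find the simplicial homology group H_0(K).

Order the vertices as A < B < D < E < F. Listing each simplex with vertices in this order, K has dimension 1 with simplices:

  0-simplices (5): A, B, D, E, F
  1-simplices (5): AD, AE, BD, BF, EF

Hence C_0 ≅ Z^5, C_1 ≅ Z^5.

The boundary map ∂_1: C_1 → C_0 maps an edge to its endpoints' difference, ∂[p,q] = q − p. For instance
  ∂AD = D − A.
The 5×5 boundary matrix has rank 4 and Smith normal form diag(1,1,1,1).

Now H_k = ker ∂_k / im ∂_{k+1}, so:

  H_0: rank C_0 − rank ∂_1 = 5 − 4 = 1, and the invariant factors of ∂_1 are all 1, so H_0 ≅ Z.

H_0 = Z.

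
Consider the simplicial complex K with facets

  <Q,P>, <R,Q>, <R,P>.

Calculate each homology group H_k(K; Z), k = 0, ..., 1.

K has 3 vertices, 3 edges.
rank ∂_0 = 0, rank ∂_1 = 2 ⇒ b_0 = 3 − 0 − 2 = 1; all invariant factors of ∂_1 are 1 so no torsion. So H_0 = Z.
rank ∂_1 = 2, rank ∂_2 = 0 ⇒ b_1 = 3 − 2 − 0 = 1. So H_1 = Z.

H_0 = Z,  H_1 = Z.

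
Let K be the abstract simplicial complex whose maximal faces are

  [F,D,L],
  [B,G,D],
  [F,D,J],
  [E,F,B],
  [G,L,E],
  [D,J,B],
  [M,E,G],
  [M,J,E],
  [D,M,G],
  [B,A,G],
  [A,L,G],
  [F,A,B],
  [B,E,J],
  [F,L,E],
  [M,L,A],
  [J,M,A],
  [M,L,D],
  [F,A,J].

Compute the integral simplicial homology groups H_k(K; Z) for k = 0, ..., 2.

K has 9 vertices, 27 edges, 18 triangles.
rank ∂_0 = 0, rank ∂_1 = 8 ⇒ b_0 = 9 − 0 − 8 = 1; all invariant factors of ∂_1 are 1 so no torsion. So H_0 ≅ Z.
rank ∂_1 = 8, rank ∂_2 = 18 ⇒ b_1 = 27 − 8 − 18 = 1; ∂_2 has invariant factor(s) [2] giving torsion. So H_1 ≅ Z ⊕ Z/2.
rank ∂_2 = 18, rank ∂_3 = 0 ⇒ b_2 = 18 − 18 − 0 = 0. So H_2 ≅ 0.

H_0 = Z,  H_1 = Z ⊕ Z/2,  H_2 = 0.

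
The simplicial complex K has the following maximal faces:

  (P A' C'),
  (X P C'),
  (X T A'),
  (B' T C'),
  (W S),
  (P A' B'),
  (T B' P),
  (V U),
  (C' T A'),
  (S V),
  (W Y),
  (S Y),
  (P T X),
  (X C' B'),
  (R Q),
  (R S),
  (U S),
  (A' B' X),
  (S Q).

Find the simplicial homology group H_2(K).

We work with the vertex ordering P < Q < R < S < T < U < V < W < X < Y < A' < B' < C'. The simplices of K, each written with vertices in increasing order, are:

  0-simplices (13): [P], [Q], [R], [S], [T], [U], [V], [W], [X], [Y], [A'], [B'], [C']
  1-simplices (24): (24 of them)
  2-simplices (10): [P,T,X], [P,T,B'], [P,X,C'], [P,A',B'], [P,A',C'], [T,X,A'], [T,A',C'], [T,B',C'], [X,A',B'], [X,B',C']

Hence C_0 ≅ Z^13, C_1 ≅ Z^24, C_2 ≅ Z^10.

∂_1: C_1 → C_0 maps an edge to its endpoints' difference, ∂[p,q] = q − p.
This gives a 13×24 integer matrix of rank 11; reducing to Smith normal form yields diagonal entries (1,1,1,1,1,1,1,1,1,1,1).

∂_2: C_2 → C_1 sends each 2-simplex [p,q,r] to [q,r] − [p,r] + [p,q]. For instance
  ∂[P,T,X] = [T,X] − [P,X] + [P,T],
  ∂[P,X,C'] = [X,C'] − [P,C'] + [P,X].
This gives a 24×10 integer matrix of rank 10; reducing to Smith normal form yields diagonal entries (1,1,1,1,1,1,1,1,1,2).

Now H_k = ker ∂_k / im ∂_{k+1}, so:

  H_2: rank ker ∂_2 − rank ∂_3 = (10 − 10) − 0 = 0, and there is no ∂_3, so H_2 ≅ 0.

H_2 ≅ 0.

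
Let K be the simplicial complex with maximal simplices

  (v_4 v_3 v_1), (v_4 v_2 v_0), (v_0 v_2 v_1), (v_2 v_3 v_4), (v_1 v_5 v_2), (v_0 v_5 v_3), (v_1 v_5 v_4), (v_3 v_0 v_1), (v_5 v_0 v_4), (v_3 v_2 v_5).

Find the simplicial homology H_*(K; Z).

H_0 ≅ Z,  H_1 ≅ Z_2,  H_2 = 0.

Take the total order v_0 < v_1 < v_2 < v_3 < v_4 < v_5 on the vertex set. Then K (dimension 2) consists of the simplices:

  0-simplices (6): [v_0], [v_1], [v_2], [v_3], [v_4], [v_5]
  1-simplices (15): (15 of them)
  2-simplices (10): [v_0,v_1,v_2], [v_0,v_1,v_3], [v_0,v_2,v_4], [v_0,v_3,v_5], [v_0,v_4,v_5], [v_1,v_2,v_5], [v_1,v_3,v_4], [v_1,v_4,v_5], [v_2,v_3,v_4], [v_2,v_3,v_5]

so the chain groups are C_0 ≅ Z^6, C_1 ≅ Z^15, C_2 ≅ Z^10.

Boundary ∂_1: C_1 → C_0 sends each edge [p,q] (with p < q) to q − p.
This gives a 6×15 integer matrix of rank 5; reducing to Smith normal form yields diagonal entries (1,1,1,1,1).

Boundary ∂_2: C_2 → C_1 sends each 2-simplex [p,q,r] to [q,r] − [p,r] + [p,q]. For instance
  ∂[v_0,v_2,v_4] = [v_2,v_4] − [v_0,v_4] + [v_0,v_2],
  ∂[v_1,v_2,v_5] = [v_2,v_5] − [v_1,v_5] + [v_1,v_2].
The resulting 15×10 matrix has rank 10, and its Smith normal form has invariant factors (1,1,1,1,1,1,1,1,1,2).

Reading off H_k = ker ∂_k / im ∂_{k+1}:

  H_0: rank C_0 − rank ∂_1 = 6 − 5 = 1, and the invariant factors of ∂_1 are all 1, so H_0 ≅ Z.
  H_1: rank ker ∂_1 − rank ∂_2 = (15 − 5) − 10 = 0, and ∂_2 has invariant factor 2 > 1, so H_1 ≅ Z_2.
  H_2: rank ker ∂_2 − rank ∂_3 = (10 − 10) − 0 = 0, and there is no ∂_3, so H_2 ≅ 0.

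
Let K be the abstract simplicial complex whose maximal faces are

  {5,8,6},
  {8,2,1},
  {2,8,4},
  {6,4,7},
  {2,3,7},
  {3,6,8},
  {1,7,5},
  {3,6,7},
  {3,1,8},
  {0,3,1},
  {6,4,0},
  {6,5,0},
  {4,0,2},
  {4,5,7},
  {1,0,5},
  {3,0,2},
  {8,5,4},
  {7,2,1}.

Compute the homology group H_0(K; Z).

H_0 = Z.

Fix the vertex order 0 < 1 < 2 < 3 < 4 < 5 < 6 < 7 < 8 and write every simplex with vertices in increasing order. Then dim K = 2 and the simplices of K are:

  0-simplices (9): [0], [1], [2], [3], [4], [5], [6], [7], [8]
  1-simplices (27): (27 of them)
  2-simplices (18): [0,1,3], [0,1,5], [0,2,3], [0,2,4], [0,4,6], [0,5,6], [1,2,7], [1,2,8], [1,3,8], [1,5,7], [2,3,7], [2,4,8], [3,6,7], [3,6,8], [4,5,7], [4,5,8], [4,6,7], [5,6,8]

giving chain groups C_0 ≅ Z^9, C_1 ≅ Z^27, C_2 ≅ Z^18.

The boundary map ∂_1: C_1 → C_0 is given by ∂[p,q] = [q] − [p]. For instance
  ∂[3,8] = [8] − [3].
The resulting 9×27 matrix has rank 8, and its Smith normal form has invariant factors (1,1,1,1,1,1,1,1).

Boundary ∂_2: C_2 → C_1 acts by ∂[p,q,r] = [q,r] − [p,r] + [p,q]. For instance
  ∂[4,5,8] = [5,8] − [4,8] + [4,5],
  ∂[3,6,7] = [6,7] − [3,7] + [3,6].
The resulting 27×18 matrix has rank 18, and its Smith normal form has invariant factors (1,1,1,1,1,1,1,1,1,1,1,1,1,1,1,1,1,2).

Now H_k = ker ∂_k / im ∂_{k+1}, so:

  H_0: rank C_0 − rank ∂_1 = 9 − 8 = 1, and the invariant factors of ∂_1 are all 1, so H_0 ≅ Z.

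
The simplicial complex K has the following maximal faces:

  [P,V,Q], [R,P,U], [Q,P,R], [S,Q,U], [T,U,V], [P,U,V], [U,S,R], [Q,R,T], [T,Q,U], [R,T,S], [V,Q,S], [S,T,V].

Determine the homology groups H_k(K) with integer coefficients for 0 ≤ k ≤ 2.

H_0 = Z,  H_1 = Z/2,  H_2 = 0.

Fix the vertex order P < Q < R < S < T < U < V and write every simplex with vertices in increasing order. Then dim K = 2 and the simplices of K are:

  0-simplices (7): P, Q, R, S, T, U, V
  1-simplices (18): PQ, PR, PU, PV, QR, QS, QT, QU, QV, RS, RT, RU, ST, SU, SV, TU, TV, UV
  2-simplices (12): PQR, PQV, PRU, PUV, QRT, QSU, QSV, QTU, RST, RSU, STV, TUV

so the chain groups are C_0 ≅ Z^7, C_1 ≅ Z^18, C_2 ≅ Z^12.

Boundary ∂_1: C_1 → C_0 sends each edge [p,q] (with p < q) to q − p. For instance
  ∂ST = T − S.
The 7×18 boundary matrix has rank 6 and Smith normal form diag(1,1,1,1,1,1).

The boundary map ∂_2: C_2 → C_1 maps a triangle to the signed sum of its edges. For instance
  ∂PQV = QV − PV + PQ,
  ∂QRT = RT − QT + QR.
The resulting 18×12 matrix has rank 12, and its Smith normal form has invariant factors (1,1,1,1,1,1,1,1,1,1,1,2).

Now H_k = ker ∂_k / im ∂_{k+1}, so:

  H_0: rank C_0 − rank ∂_1 = 7 − 6 = 1, and the invariant factors of ∂_1 are all 1, so H_0 ≅ Z.
  H_1: rank ker ∂_1 − rank ∂_2 = (18 − 6) − 12 = 0, and ∂_2 has invariant factor 2 > 1, so H_1 ≅ Z/2.
  H_2: rank ker ∂_2 − rank ∂_3 = (12 − 12) − 0 = 0, and there is no ∂_3, so H_2 ≅ 0.

As a check, the Euler characteristic is 7 − 18 + 12 = 1, which agrees with 1 − 0 + 0 = 1.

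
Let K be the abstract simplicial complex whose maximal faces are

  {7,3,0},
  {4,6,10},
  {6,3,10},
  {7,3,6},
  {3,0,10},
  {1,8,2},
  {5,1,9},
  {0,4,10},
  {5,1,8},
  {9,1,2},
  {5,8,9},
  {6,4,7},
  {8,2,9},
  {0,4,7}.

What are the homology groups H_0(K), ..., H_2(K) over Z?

H_0 ≅ Z^2,  H_1 = 0,  H_2 ≅ Z^2.

Fix the vertex order 0 < 1 < 2 < 3 < 4 < 5 < 6 < 7 < 8 < 9 < 10 and write every simplex with vertices in increasing order. Then dim K = 2 and the simplices of K are:

  0-simplices (11): [0], [1], [2], [3], [4], [5], [6], [7], [8], [9], [10]
  1-simplices (21): [0,3], [0,4], [0,7], [0,10], [1,2], [1,5], [1,8], [1,9], [2,8], [2,9], [3,6], [3,7], [3,10], [4,6], [4,7], [4,10], [5,8], [5,9], [6,7], [6,10], [8,9]
  2-simplices (14): [0,3,7], [0,3,10], [0,4,7], [0,4,10], [1,2,8], [1,2,9], [1,5,8], [1,5,9], [2,8,9], [3,6,7], [3,6,10], [4,6,7], [4,6,10], [5,8,9]

giving chain groups C_0 ≅ Z^11, C_1 ≅ Z^21, C_2 ≅ Z^14.

∂_1: C_1 → C_0 is given by ∂[p,q] = [q] − [p].
As a 11×21 matrix over Z this has rank 9, with invariant factors (1,1,1,1,1,1,1,1,1).

The boundary map ∂_2: C_2 → C_1 sends each 2-simplex [p,q,r] to [q,r] − [p,r] + [p,q]. For instance
  ∂[1,2,9] = [2,9] − [1,9] + [1,2],
  ∂[3,6,7] = [6,7] − [3,7] + [3,6].
The 21×14 boundary matrix has rank 12 and Smith normal form diag(1,1,1,1,1,1,1,1,1,1,1,1).

Computing H_k = (kernel of ∂_k) / (image of ∂_{k+1}):

  H_0: rank C_0 − rank ∂_1 = 11 − 9 = 2, and the invariant factors of ∂_1 are all 1, so H_0 ≅ Z^2.
  H_1: rank ker ∂_1 − rank ∂_2 = (21 − 9) − 12 = 0, and the invariant factors of ∂_2 are all 1, so H_1 ≅ 0.
  H_2: rank ker ∂_2 − rank ∂_3 = (14 − 12) − 0 = 2, and there is no ∂_3, so H_2 ≅ Z^2.

(K is a triangulation of the disjoint union of the 2-sphere S^2 and the 2-sphere S^2.)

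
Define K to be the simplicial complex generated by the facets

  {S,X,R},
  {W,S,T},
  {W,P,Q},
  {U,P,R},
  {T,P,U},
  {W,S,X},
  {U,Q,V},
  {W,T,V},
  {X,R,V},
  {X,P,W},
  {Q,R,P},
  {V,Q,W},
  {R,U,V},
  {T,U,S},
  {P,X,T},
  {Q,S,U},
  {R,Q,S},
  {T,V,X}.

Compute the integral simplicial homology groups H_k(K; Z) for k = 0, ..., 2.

Take the total order P < Q < R < S < T < U < V < W < X on the vertex set. Then K (dimension 2) consists of the simplices:

  0-simplices (9): P, Q, R, S, T, U, V, W, X
  1-simplices (27): PQ, PR, PT, PU, PW, PX, QR, QS, QU, QV, QW, RS, RU, RV, RX, ST, SU, SW, SX, TU, TV, TW, TX, UV, VW, VX, WX
  2-simplices (18): PQR, PQW, PRU, PTU, PTX, PWX, QRS, QSU, QUV, QVW, RSX, RUV, RVX, STU, STW, SWX, TVW, TVX

giving chain groups C_0 ≅ Z^9, C_1 ≅ Z^27, C_2 ≅ Z^18.

∂_1: C_1 → C_0 maps an edge to its endpoints' difference, ∂[p,q] = q − p. For instance
  ∂TU = U − T.
As a 9×27 matrix over Z this has rank 8, with invariant factors (1,1,1,1,1,1,1,1).

∂_2: C_2 → C_1 maps a triangle to the signed sum of its edges. For instance
  ∂RVX = VX − RX + RV,
  ∂PRU = RU − PU + PR.
This gives a 27×18 integer matrix of rank 18; reducing to Smith normal form yields diagonal entries (1,1,1,1,1,1,1,1,1,1,1,1,1,1,1,1,1,2).

From H_k ≅ ker(∂_k) / im(∂_{k+1}) we obtain:

  H_0: rank C_0 − rank ∂_1 = 9 − 8 = 1, and the invariant factors of ∂_1 are all 1, so H_0 = Z.
  H_1: rank ker ∂_1 − rank ∂_2 = (27 − 8) − 18 = 1, and ∂_2 has invariant factor 2 > 1, so H_1 = Z ⊕ Z/2.
  H_2: rank ker ∂_2 − rank ∂_3 = (18 − 18) − 0 = 0, and there is no ∂_3, so H_2 = 0.

(K is a triangulation of the Klein bottle.)

H_0 ≅ Z,  H_1 ≅ Z ⊕ Z/2,  H_2 = 0.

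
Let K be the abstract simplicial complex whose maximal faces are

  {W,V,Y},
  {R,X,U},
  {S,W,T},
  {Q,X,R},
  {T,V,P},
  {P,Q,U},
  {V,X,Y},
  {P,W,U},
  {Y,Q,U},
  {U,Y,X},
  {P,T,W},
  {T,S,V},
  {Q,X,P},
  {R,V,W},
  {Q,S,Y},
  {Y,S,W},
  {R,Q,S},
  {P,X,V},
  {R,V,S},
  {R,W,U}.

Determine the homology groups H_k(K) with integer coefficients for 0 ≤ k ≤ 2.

Fix the vertex order P < Q < R < S < T < U < V < W < X < Y and write every simplex with vertices in increasing order. Then dim K = 2 and the simplices of K are:

  0-simplices (10): P, Q, R, S, T, U, V, W, X, Y
  1-simplices (30): PQ, PT, PU, PV, PW, PX, QR, QS, QU, QX, QY, RS, RU, RV, RW, RX, ST, SV, SW, SY, TV, TW, UW, UX, UY, VW, VX, VY, WY, XY
  2-simplices (20): PQU, PQX, PTV, PTW, PUW, PVX, QRS, QRX, QSY, QUY, RSV, RUW, RUX, RVW, STV, STW, SWY, UXY, VWY, VXY

so the chain groups are C_0 ≅ Z^10, C_1 ≅ Z^30, C_2 ≅ Z^20.

Boundary ∂_1: C_1 → C_0 is given by ∂[p,q] = [q] − [p].
This gives a 10×30 integer matrix of rank 9; reducing to Smith normal form yields diagonal entries (1,1,1,1,1,1,1,1,1).

The boundary map ∂_2: C_2 → C_1 acts by ∂[p,q,r] = [q,r] − [p,r] + [p,q]. For instance
  ∂QUY = UY − QY + QU,
  ∂PUW = UW − PW + PU.
As a 30×20 matrix over Z this has rank 20, with invariant factors (1,1,1,1,1,1,1,1,1,1,1,1,1,1,1,1,1,1,1,2).

From H_k ≅ ker(∂_k) / im(∂_{k+1}) we obtain:

  H_0: rank C_0 − rank ∂_1 = 10 − 9 = 1, and the invariant factors of ∂_1 are all 1, so H_0 = Z.
  H_1: rank ker ∂_1 − rank ∂_2 = (30 − 9) − 20 = 1, and ∂_2 has invariant factor 2 > 1, so H_1 = Z ⊕ Z/2.
  H_2: rank ker ∂_2 − rank ∂_3 = (20 − 20) − 0 = 0, and there is no ∂_3, so H_2 = 0.

As a check, the Euler characteristic is 10 − 30 + 20 = 0, which agrees with 1 − 1 + 0 = 0.

H_0 ≅ Z,  H_1 ≅ Z ⊕ Z/2,  H_2 = 0.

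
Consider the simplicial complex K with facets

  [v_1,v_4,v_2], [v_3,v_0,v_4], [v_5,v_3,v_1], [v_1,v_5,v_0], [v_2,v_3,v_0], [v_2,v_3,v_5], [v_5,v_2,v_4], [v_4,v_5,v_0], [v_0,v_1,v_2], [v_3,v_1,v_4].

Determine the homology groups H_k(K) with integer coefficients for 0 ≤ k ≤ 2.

Fix the vertex order v_0 < v_1 < v_2 < v_3 < v_4 < v_5 and write every simplex with vertices in increasing order. Then dim K = 2 and the simplices of K are:

  0-simplices (6): [v_0], [v_1], [v_2], [v_3], [v_4], [v_5]
  1-simplices (15): (15 of them)
  2-simplices (10): [v_0,v_1,v_2], [v_0,v_1,v_5], [v_0,v_2,v_3], [v_0,v_3,v_4], [v_0,v_4,v_5], [v_1,v_2,v_4], [v_1,v_3,v_4], [v_1,v_3,v_5], [v_2,v_3,v_5], [v_2,v_4,v_5]

Hence C_0 ≅ Z^6, C_1 ≅ Z^15, C_2 ≅ Z^10.

The boundary map ∂_1: C_1 → C_0 sends each edge [p,q] (with p < q) to q − p. For instance
  ∂[v_0,v_5] = [v_5] − [v_0].
This gives a 6×15 integer matrix of rank 5; reducing to Smith normal form yields diagonal entries (1,1,1,1,1).

∂_2: C_2 → C_1 maps a triangle to the signed sum of its edges. For instance
  ∂[v_0,v_4,v_5] = [v_4,v_5] − [v_0,v_5] + [v_0,v_4],
  ∂[v_0,v_1,v_2] = [v_1,v_2] − [v_0,v_2] + [v_0,v_1].
The resulting 15×10 matrix has rank 10, and its Smith normal form has invariant factors (1,1,1,1,1,1,1,1,1,2).

Computing H_k = (kernel of ∂_k) / (image of ∂_{k+1}):

  H_0: rank C_0 − rank ∂_1 = 6 − 5 = 1, and the invariant factors of ∂_1 are all 1, so H_0 = Z.
  H_1: rank ker ∂_1 − rank ∂_2 = (15 − 5) − 10 = 0, and ∂_2 has invariant factor 2 > 1, so H_1 = Z/2Z.
  H_2: rank ker ∂_2 − rank ∂_3 = (10 − 10) − 0 = 0, and there is no ∂_3, so H_2 = 0.

(K is a triangulation of the real projective plane RP^2.)

H_0 ≅ Z,  H_1 ≅ Z/2Z,  H_2 = 0.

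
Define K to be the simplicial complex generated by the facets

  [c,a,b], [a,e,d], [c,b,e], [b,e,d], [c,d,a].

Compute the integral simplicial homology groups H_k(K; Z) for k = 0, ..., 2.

H_0 ≅ Z,  H_1 ≅ Z,  H_2 = 0.

Take the total order a < b < c < d < e on the vertex set. Then K (dimension 2) consists of the simplices:

  0-simplices (5): a, b, c, d, e
  1-simplices (10): ab, ac, ad, ae, bc, bd, be, cd, ce, de
  2-simplices (5): abc, acd, ade, bce, bde

so the chain groups are C_0 ≅ Z^5, C_1 ≅ Z^10, C_2 ≅ Z^5.

∂_1: C_1 → C_0 is given by ∂[p,q] = [q] − [p]. For instance
  ∂ab = b − a.
As a 5×10 matrix over Z this has rank 4, with invariant factors (1,1,1,1).

The boundary map ∂_2: C_2 → C_1 maps a triangle to the signed sum of its edges. For instance
  ∂acd = cd − ad + ac,
  ∂abc = bc − ac + ab.
The resulting 10×5 matrix has rank 5, and its Smith normal form has invariant factors (1,1,1,1,1).

Computing H_k = (kernel of ∂_k) / (image of ∂_{k+1}):

  H_0: rank C_0 − rank ∂_1 = 5 − 4 = 1, and the invariant factors of ∂_1 are all 1, so H_0 ≅ Z.
  H_1: rank ker ∂_1 − rank ∂_2 = (10 − 4) − 5 = 1, and the invariant factors of ∂_2 are all 1, so H_1 ≅ Z.
  H_2: rank ker ∂_2 − rank ∂_3 = (5 − 5) − 0 = 0, and there is no ∂_3, so H_2 ≅ 0.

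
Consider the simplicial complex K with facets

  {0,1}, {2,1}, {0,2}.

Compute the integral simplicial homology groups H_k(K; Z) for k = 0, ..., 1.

We work with the vertex ordering 0 < 1 < 2. The simplices of K, each written with vertices in increasing order, are:

  0-simplices (3): [0], [1], [2]
  1-simplices (3): [0,1], [0,2], [1,2]

Hence C_0 ≅ Z^3, C_1 ≅ Z^3.

Boundary ∂_1: C_1 → C_0 sends each edge [p,q] (with p < q) to q − p. For instance
  ∂[0,1] = [1] − [0].
As a 3×3 matrix over Z this has rank 2, with invariant factors (1,1).

Now H_k = ker ∂_k / im ∂_{k+1}, so:

  H_0: rank C_0 − rank ∂_1 = 3 − 2 = 1, and the invariant factors of ∂_1 are all 1, so H_0 = Z.
  H_1: rank ker ∂_1 − rank ∂_2 = (3 − 2) − 0 = 1, and there is no ∂_2, so H_1 = Z.

As a check, the Euler characteristic is 3 − 3 = 0, which agrees with 1 − 1 = 0.

H_0 = Z,  H_1 = Z.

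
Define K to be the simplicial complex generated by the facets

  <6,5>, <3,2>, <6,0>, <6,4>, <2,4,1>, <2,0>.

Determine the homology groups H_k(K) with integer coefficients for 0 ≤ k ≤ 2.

H_0 ≅ Z,  H_1 ≅ Z,  H_2 = 0.

Fix the vertex order 0 < 1 < 2 < 3 < 4 < 5 < 6 and write every simplex with vertices in increasing order. Then dim K = 2 and the simplices of K are:

  0-simplices (7): [0], [1], [2], [3], [4], [5], [6]
  1-simplices (8): [0,2], [0,6], [1,2], [1,4], [2,3], [2,4], [4,6], [5,6]
  2-simplices (1): [1,2,4]

Hence C_0 ≅ Z^7, C_1 ≅ Z^8, C_2 ≅ Z^1.

The boundary map ∂_1: C_1 → C_0 is given by ∂[p,q] = [q] − [p]. For instance
  ∂[1,2] = [2] − [1].
This gives a 7×8 integer matrix of rank 6; reducing to Smith normal form yields diagonal entries (1,1,1,1,1,1).

∂_2: C_2 → C_1 acts by ∂[p,q,r] = [q,r] − [p,r] + [p,q]. For instance
  ∂[1,2,4] = [2,4] − [1,4] + [1,2].
The 8×1 boundary matrix has rank 1 and Smith normal form diag(1).

Computing H_k = (kernel of ∂_k) / (image of ∂_{k+1}):

  H_0: rank C_0 − rank ∂_1 = 7 − 6 = 1, and the invariant factors of ∂_1 are all 1, so H_0 = Z.
  H_1: rank ker ∂_1 − rank ∂_2 = (8 − 6) − 1 = 1, and the invariant factors of ∂_2 are all 1, so H_1 = Z.
  H_2: rank ker ∂_2 − rank ∂_3 = (1 − 1) − 0 = 0, and there is no ∂_3, so H_2 = 0.

As a check, the Euler characteristic is 7 − 8 + 1 = 0, which agrees with 1 − 1 + 0 = 0.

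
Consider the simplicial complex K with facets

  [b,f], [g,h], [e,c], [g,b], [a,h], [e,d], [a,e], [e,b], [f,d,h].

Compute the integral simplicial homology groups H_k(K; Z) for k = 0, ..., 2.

Order the vertices as a < b < c < d < e < f < g < h. Listing each simplex with vertices in this order, K has dimension 2 with simplices:

  0-simplices (8): a, b, c, d, e, f, g, h
  1-simplices (11): ae, ah, be, bf, bg, ce, de, df, dh, fh, gh
  2-simplices (1): dfh

giving chain groups C_0 ≅ Z^8, C_1 ≅ Z^11, C_2 ≅ Z^1.

∂_1: C_1 → C_0 sends each edge [p,q] (with p < q) to q − p. For instance
  ∂ce = e − c.
The resulting 8×11 matrix has rank 7, and its Smith normal form has invariant factors (1,1,1,1,1,1,1).

∂_2: C_2 → C_1 sends each 2-simplex [p,q,r] to [q,r] − [p,r] + [p,q]. For instance
  ∂dfh = fh − dh + df.
As a 11×1 matrix over Z this has rank 1, with invariant factors (1).

Now H_k = ker ∂_k / im ∂_{k+1}, so:

  H_0: rank C_0 − rank ∂_1 = 8 − 7 = 1, and the invariant factors of ∂_1 are all 1, so H_0 ≅ Z.
  H_1: rank ker ∂_1 − rank ∂_2 = (11 − 7) − 1 = 3, and the invariant factors of ∂_2 are all 1, so H_1 ≅ Z^3.
  H_2: rank ker ∂_2 − rank ∂_3 = (1 − 1) − 0 = 0, and there is no ∂_3, so H_2 ≅ 0.

H_0 ≅ Z,  H_1 ≅ Z^3,  H_2 = 0.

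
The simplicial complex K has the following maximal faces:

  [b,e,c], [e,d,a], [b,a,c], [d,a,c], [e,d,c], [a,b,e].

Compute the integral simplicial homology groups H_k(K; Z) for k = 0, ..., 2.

Fix the vertex order a < b < c < d < e and write every simplex with vertices in increasing order. Then dim K = 2 and the simplices of K are:

  0-simplices (5): a, b, c, d, e
  1-simplices (9): ab, ac, ad, ae, bc, be, cd, ce, de
  2-simplices (6): abc, abe, acd, ade, bce, cde

so the chain groups are C_0 ≅ Z^5, C_1 ≅ Z^9, C_2 ≅ Z^6.

Boundary ∂_1: C_1 → C_0 sends each edge [p,q] (with p < q) to q − p. For instance
  ∂ce = e − c.
The resulting 5×9 matrix has rank 4, and its Smith normal form has invariant factors (1,1,1,1).

The boundary map ∂_2: C_2 → C_1 maps a triangle to the signed sum of its edges. For instance
  ∂abe = be − ae + ab,
  ∂bce = ce − be + bc.
As a 9×6 matrix over Z this has rank 5, with invariant factors (1,1,1,1,1).

Now H_k = ker ∂_k / im ∂_{k+1}, so:

  H_0: rank C_0 − rank ∂_1 = 5 − 4 = 1, and the invariant factors of ∂_1 are all 1, so H_0 ≅ Z.
  H_1: rank ker ∂_1 − rank ∂_2 = (9 − 4) − 5 = 0, and the invariant factors of ∂_2 are all 1, so H_1 ≅ 0.
  H_2: rank ker ∂_2 − rank ∂_3 = (6 − 5) − 0 = 1, and there is no ∂_3, so H_2 ≅ Z.

As a check, the Euler characteristic is 5 − 9 + 6 = 2, which agrees with 1 − 0 + 1 = 2.

H_0 = Z,  H_1 = 0,  H_2 = Z.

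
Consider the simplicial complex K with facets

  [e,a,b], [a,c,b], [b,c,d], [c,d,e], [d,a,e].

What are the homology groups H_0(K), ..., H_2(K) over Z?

H_0 = Z,  H_1 = Z,  H_2 = 0.

Take the total order a < b < c < d < e on the vertex set. Then K (dimension 2) consists of the simplices:

  0-simplices (5): a, b, c, d, e
  1-simplices (10): ab, ac, ad, ae, bc, bd, be, cd, ce, de
  2-simplices (5): abc, abe, ade, bcd, cde

Hence C_0 ≅ Z^5, C_1 ≅ Z^10, C_2 ≅ Z^5.

∂_1: C_1 → C_0 sends each edge [p,q] (with p < q) to q − p. For instance
  ∂ab = b − a.
The resulting 5×10 matrix has rank 4, and its Smith normal form has invariant factors (1,1,1,1).

∂_2: C_2 → C_1 maps a triangle to the signed sum of its edges. For instance
  ∂cde = de − ce + cd,
  ∂ade = de − ae + ad.
The resulting 10×5 matrix has rank 5, and its Smith normal form has invariant factors (1,1,1,1,1).

From H_k ≅ ker(∂_k) / im(∂_{k+1}) we obtain:

  H_0: rank C_0 − rank ∂_1 = 5 − 4 = 1, and the invariant factors of ∂_1 are all 1, so H_0 ≅ Z.
  H_1: rank ker ∂_1 − rank ∂_2 = (10 − 4) − 5 = 1, and the invariant factors of ∂_2 are all 1, so H_1 ≅ Z.
  H_2: rank ker ∂_2 − rank ∂_3 = (5 − 5) − 0 = 0, and there is no ∂_3, so H_2 ≅ 0.

As a check, the Euler characteristic is 5 − 10 + 5 = 0, which agrees with 1 − 1 + 0 = 0.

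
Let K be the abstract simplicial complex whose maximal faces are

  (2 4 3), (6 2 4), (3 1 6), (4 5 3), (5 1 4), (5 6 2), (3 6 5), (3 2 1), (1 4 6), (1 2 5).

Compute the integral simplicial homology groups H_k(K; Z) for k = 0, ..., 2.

H_0 = Z,  H_1 = Z/2Z,  H_2 = 0.

Take the total order 1 < 2 < 3 < 4 < 5 < 6 on the vertex set. Then K (dimension 2) consists of the simplices:

  0-simplices (6): [1], [2], [3], [4], [5], [6]
  1-simplices (15): [1,2], [1,3], [1,4], [1,5], [1,6], [2,3], [2,4], [2,5], [2,6], [3,4], [3,5], [3,6], [4,5], [4,6], [5,6]
  2-simplices (10): [1,2,3], [1,2,5], [1,3,6], [1,4,5], [1,4,6], [2,3,4], [2,4,6], [2,5,6], [3,4,5], [3,5,6]

giving chain groups C_0 ≅ Z^6, C_1 ≅ Z^15, C_2 ≅ Z^10.

∂_1: C_1 → C_0 maps an edge to its endpoints' difference, ∂[p,q] = q − p.
As a 6×15 matrix over Z this has rank 5, with invariant factors (1,1,1,1,1).

∂_2: C_2 → C_1 acts by ∂[p,q,r] = [q,r] − [p,r] + [p,q]. For instance
  ∂[2,3,4] = [3,4] − [2,4] + [2,3],
  ∂[3,5,6] = [5,6] − [3,6] + [3,5].
The 15×10 boundary matrix has rank 10 and Smith normal form diag(1,1,1,1,1,1,1,1,1,2).

Computing H_k = (kernel of ∂_k) / (image of ∂_{k+1}):

  H_0: rank C_0 − rank ∂_1 = 6 − 5 = 1, and the invariant factors of ∂_1 are all 1, so H_0 ≅ Z.
  H_1: rank ker ∂_1 − rank ∂_2 = (15 − 5) − 10 = 0, and ∂_2 has invariant factor 2 > 1, so H_1 ≅ Z/2Z.
  H_2: rank ker ∂_2 − rank ∂_3 = (10 − 10) − 0 = 0, and there is no ∂_3, so H_2 ≅ 0.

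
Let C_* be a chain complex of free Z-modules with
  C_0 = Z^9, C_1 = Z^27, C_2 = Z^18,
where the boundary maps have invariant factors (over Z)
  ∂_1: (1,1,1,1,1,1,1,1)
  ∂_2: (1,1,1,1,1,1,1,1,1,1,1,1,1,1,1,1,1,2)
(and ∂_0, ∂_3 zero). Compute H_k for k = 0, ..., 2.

H_0: b_0 = 9 − 0 − 8 = 1; torsion from ∂_1 factors > 1: none. So H_0 ≅ Z.
H_1: b_1 = 27 − 8 − 18 = 1; torsion from ∂_2 factors > 1: [2]. So H_1 ≅ Z ⊕ Z/2.
H_2: b_2 = 18 − 18 − 0 = 0; torsion from ∂_3 factors > 1: none. So H_2 ≅ 0.

H_0 ≅ Z,  H_1 ≅ Z ⊕ Z/2,  H_2 = 0.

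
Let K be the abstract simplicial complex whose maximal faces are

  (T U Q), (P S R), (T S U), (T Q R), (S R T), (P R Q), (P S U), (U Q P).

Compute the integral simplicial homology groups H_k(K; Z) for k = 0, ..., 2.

K has 6 vertices, 12 edges, 8 triangles.
rank ∂_0 = 0, rank ∂_1 = 5 ⇒ b_0 = 6 − 0 − 5 = 1; all invariant factors of ∂_1 are 1 so no torsion. So H_0 = Z.
rank ∂_1 = 5, rank ∂_2 = 7 ⇒ b_1 = 12 − 5 − 7 = 0; all invariant factors of ∂_2 are 1 so no torsion. So H_1 = 0.
rank ∂_2 = 7, rank ∂_3 = 0 ⇒ b_2 = 8 − 7 − 0 = 1. So H_2 = Z.

H_0 = Z,  H_1 = 0,  H_2 = Z.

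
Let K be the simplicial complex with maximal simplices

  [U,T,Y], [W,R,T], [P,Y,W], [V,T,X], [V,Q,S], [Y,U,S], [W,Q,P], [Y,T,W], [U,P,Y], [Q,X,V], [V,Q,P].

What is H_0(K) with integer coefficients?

Take the total order P < Q < R < S < T < U < V < W < X < Y on the vertex set. Then K (dimension 2) consists of the simplices:

  0-simplices (10): P, Q, R, S, T, U, V, W, X, Y
  1-simplices (22): PQ, PU, PV, PW, PY, QS, QV, QW, QX, RT, RW, SU, SV, SY, TU, TV, TW, TX, TY, UY, VX, WY
  2-simplices (11): PQV, PQW, PUY, PWY, QSV, QVX, RTW, SUY, TUY, TVX, TWY

Hence C_0 ≅ Z^10, C_1 ≅ Z^22, C_2 ≅ Z^11.

Boundary ∂_1: C_1 → C_0 is given by ∂[p,q] = [q] − [p]. For instance
  ∂UY = Y − U.
This gives a 10×22 integer matrix of rank 9; reducing to Smith normal form yields diagonal entries (1,1,1,1,1,1,1,1,1).

∂_2: C_2 → C_1 sends each 2-simplex [p,q,r] to [q,r] − [p,r] + [p,q]. For instance
  ∂SUY = UY − SY + SU,
  ∂PUY = UY − PY + PU.
The 22×11 boundary matrix has rank 11 and Smith normal form diag(1,1,1,1,1,1,1,1,1,1,1).

Now H_k = ker ∂_k / im ∂_{k+1}, so:

  H_0: rank C_0 − rank ∂_1 = 10 − 9 = 1, and the invariant factors of ∂_1 are all 1, so H_0 = Z.

H_0 = Z.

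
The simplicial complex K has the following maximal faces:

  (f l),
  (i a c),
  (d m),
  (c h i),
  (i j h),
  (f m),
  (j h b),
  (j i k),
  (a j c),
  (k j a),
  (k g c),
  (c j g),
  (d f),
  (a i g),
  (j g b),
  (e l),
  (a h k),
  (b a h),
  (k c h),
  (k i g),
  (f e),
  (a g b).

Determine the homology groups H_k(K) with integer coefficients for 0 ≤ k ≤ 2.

H_0 ≅ Z^2,  H_1 ≅ Z^4,  H_2 ≅ Z.

Fix the vertex order a < b < c < d < e < f < g < h < i < j < k < l < m and write every simplex with vertices in increasing order. Then dim K = 2 and the simplices of K are:

  0-simplices (13): a, b, c, d, e, f, g, h, i, j, k, l, m
  1-simplices (30): ab, ac, ag, ah, ai, aj, ak, bg, bh, bj, cg, ch, ci, cj, ck, df, dm, ef, el, fl, fm, gi, gj, gk, hi, hj, hk, ij, ik, jk
  2-simplices (16): abg, abh, aci, acj, agi, ahk, ajk, bgj, bhj, cgj, cgk, chi, chk, gik, hij, ijk

giving chain groups C_0 ≅ Z^13, C_1 ≅ Z^30, C_2 ≅ Z^16.

∂_1: C_1 → C_0 is given by ∂[p,q] = [q] − [p]. For instance
  ∂dm = m − d.
As a 13×30 matrix over Z this has rank 11, with invariant factors (1,1,1,1,1,1,1,1,1,1,1).

The boundary map ∂_2: C_2 → C_1 maps a triangle to the signed sum of its edges. For instance
  ∂cgk = gk − ck + cg,
  ∂acj = cj − aj + ac.
This gives a 30×16 integer matrix of rank 15; reducing to Smith normal form yields diagonal entries (1,1,1,1,1,1,1,1,1,1,1,1,1,1,1).

Reading off H_k = ker ∂_k / im ∂_{k+1}:

  H_0: rank C_0 − rank ∂_1 = 13 − 11 = 2, and the invariant factors of ∂_1 are all 1, so H_0 ≅ Z^2.
  H_1: rank ker ∂_1 − rank ∂_2 = (30 − 11) − 15 = 4, and the invariant factors of ∂_2 are all 1, so H_1 ≅ Z^4.
  H_2: rank ker ∂_2 − rank ∂_3 = (16 − 15) − 0 = 1, and there is no ∂_3, so H_2 ≅ Z.

As a check, the Euler characteristic is 13 − 30 + 16 = -1, which agrees with 2 − 4 + 1 = -1.
(K is a triangulation of the disjoint union of a wedge of 2 circles and the torus T^2.)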